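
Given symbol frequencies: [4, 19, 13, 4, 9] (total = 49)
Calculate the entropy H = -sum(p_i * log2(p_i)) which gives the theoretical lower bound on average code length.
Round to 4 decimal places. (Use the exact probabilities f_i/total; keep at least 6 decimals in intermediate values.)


Per-symbol terms -p_i * log2(p_i) with p_i = f_i/49:
  p = 4/49 = 0.081633: log2(p) = -3.614710, -p*log2(p) = 0.295078
  p = 19/49 = 0.387755: log2(p) = -1.366782, -p*log2(p) = 0.529977
  p = 13/49 = 0.265306: log2(p) = -1.914270, -p*log2(p) = 0.507868
  p = 4/49 = 0.081633: log2(p) = -3.614710, -p*log2(p) = 0.295078
  p = 9/49 = 0.183673: log2(p) = -2.444785, -p*log2(p) = 0.449042
H = 0.295078 + 0.529977 + 0.507868 + 0.295078 + 0.449042 = 2.077043

H = 2.077 bits/symbol


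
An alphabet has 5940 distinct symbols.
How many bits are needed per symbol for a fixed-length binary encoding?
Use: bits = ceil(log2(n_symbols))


log2(5940) = 12.5362
Bracket: 2^12 = 4096 < 5940 <= 2^13 = 8192
So ceil(log2(5940)) = 13

bits = ceil(log2(5940)) = ceil(12.5362) = 13 bits


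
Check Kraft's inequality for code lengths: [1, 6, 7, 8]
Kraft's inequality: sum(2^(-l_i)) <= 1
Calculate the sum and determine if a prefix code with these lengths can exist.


Sum = 2^(-1) + 2^(-6) + 2^(-7) + 2^(-8)
    = 0.5 + 0.015625 + 0.0078125 + 0.00390625
    = 135/256 = 0.52734375
Since 0.52734375 <= 1, Kraft's inequality IS satisfied.
A prefix code with these lengths CAN exist.

Kraft sum = 0.52734375. Satisfied.


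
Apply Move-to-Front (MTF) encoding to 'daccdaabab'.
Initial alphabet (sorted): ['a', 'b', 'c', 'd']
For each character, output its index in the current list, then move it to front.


MTF encoding:
'd': index 3 in ['a', 'b', 'c', 'd'] -> ['d', 'a', 'b', 'c']
'a': index 1 in ['d', 'a', 'b', 'c'] -> ['a', 'd', 'b', 'c']
'c': index 3 in ['a', 'd', 'b', 'c'] -> ['c', 'a', 'd', 'b']
'c': index 0 in ['c', 'a', 'd', 'b'] -> ['c', 'a', 'd', 'b']
'd': index 2 in ['c', 'a', 'd', 'b'] -> ['d', 'c', 'a', 'b']
'a': index 2 in ['d', 'c', 'a', 'b'] -> ['a', 'd', 'c', 'b']
'a': index 0 in ['a', 'd', 'c', 'b'] -> ['a', 'd', 'c', 'b']
'b': index 3 in ['a', 'd', 'c', 'b'] -> ['b', 'a', 'd', 'c']
'a': index 1 in ['b', 'a', 'd', 'c'] -> ['a', 'b', 'd', 'c']
'b': index 1 in ['a', 'b', 'd', 'c'] -> ['b', 'a', 'd', 'c']


Output: [3, 1, 3, 0, 2, 2, 0, 3, 1, 1]


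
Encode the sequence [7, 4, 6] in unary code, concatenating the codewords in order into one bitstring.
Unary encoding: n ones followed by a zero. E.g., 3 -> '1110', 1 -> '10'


Encode each number as n ones followed by a terminating 0:
  7 -> 11111110 (8 bits)
  4 -> 11110 (5 bits)
  6 -> 1111110 (7 bits)
Total length = 8 + 5 + 7 = 20 bits.

Unary([7, 4, 6]) = 11111110111101111110 (20 bits)


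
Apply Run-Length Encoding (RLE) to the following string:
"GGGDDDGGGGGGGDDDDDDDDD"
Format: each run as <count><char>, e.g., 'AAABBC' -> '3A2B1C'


Scanning runs left to right:
  i=0: run of 'G' x 3 -> '3G'
  i=3: run of 'D' x 3 -> '3D'
  i=6: run of 'G' x 7 -> '7G'
  i=13: run of 'D' x 9 -> '9D'

RLE = 3G3D7G9D


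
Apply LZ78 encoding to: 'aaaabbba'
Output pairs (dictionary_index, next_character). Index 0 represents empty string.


LZ78 encoding steps:
Dictionary: {0: ''}
Step 1: w='' (idx 0), next='a' -> output (0, 'a'), add 'a' as idx 1
Step 2: w='a' (idx 1), next='a' -> output (1, 'a'), add 'aa' as idx 2
Step 3: w='a' (idx 1), next='b' -> output (1, 'b'), add 'ab' as idx 3
Step 4: w='' (idx 0), next='b' -> output (0, 'b'), add 'b' as idx 4
Step 5: w='b' (idx 4), next='a' -> output (4, 'a'), add 'ba' as idx 5


Encoded: [(0, 'a'), (1, 'a'), (1, 'b'), (0, 'b'), (4, 'a')]


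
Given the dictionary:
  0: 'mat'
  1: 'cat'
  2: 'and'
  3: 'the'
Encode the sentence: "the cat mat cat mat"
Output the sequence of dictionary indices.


Look up each word in the dictionary:
  'the' -> 3
  'cat' -> 1
  'mat' -> 0
  'cat' -> 1
  'mat' -> 0

Encoded: [3, 1, 0, 1, 0]


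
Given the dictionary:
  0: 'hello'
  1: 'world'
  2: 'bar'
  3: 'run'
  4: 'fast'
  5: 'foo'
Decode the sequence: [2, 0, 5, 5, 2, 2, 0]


Look up each index in the dictionary:
  2 -> 'bar'
  0 -> 'hello'
  5 -> 'foo'
  5 -> 'foo'
  2 -> 'bar'
  2 -> 'bar'
  0 -> 'hello'

Decoded: "bar hello foo foo bar bar hello"


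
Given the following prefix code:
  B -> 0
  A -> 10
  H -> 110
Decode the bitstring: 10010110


Decoding step by step:
Bits 10 -> A
Bits 0 -> B
Bits 10 -> A
Bits 110 -> H


Decoded message: ABAH


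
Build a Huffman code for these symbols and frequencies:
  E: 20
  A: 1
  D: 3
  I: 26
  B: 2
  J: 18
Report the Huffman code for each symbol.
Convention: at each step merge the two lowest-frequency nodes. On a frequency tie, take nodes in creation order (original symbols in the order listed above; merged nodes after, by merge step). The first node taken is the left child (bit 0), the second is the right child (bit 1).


Huffman tree construction:
Step 1: Merge A(1) + B(2) = 3
Step 2: Merge D(3) + (A+B)(3) = 6
Step 3: Merge (D+(A+B))(6) + J(18) = 24
Step 4: Merge E(20) + ((D+(A+B))+J)(24) = 44
Step 5: Merge I(26) + (E+((D+(A+B))+J))(44) = 70
Read each symbol's code off the tree from the root (left child = 0, right child = 1).

Codes:
  E: 10 (length 2)
  A: 11010 (length 5)
  D: 1100 (length 4)
  I: 0 (length 1)
  B: 11011 (length 5)
  J: 111 (length 3)
Average code length: 147/70 = 2.1000 bits/symbol


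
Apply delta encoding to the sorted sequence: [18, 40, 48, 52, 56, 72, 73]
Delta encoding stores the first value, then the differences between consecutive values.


First value: 18
Deltas:
  40 - 18 = 22
  48 - 40 = 8
  52 - 48 = 4
  56 - 52 = 4
  72 - 56 = 16
  73 - 72 = 1


Delta encoded: [18, 22, 8, 4, 4, 16, 1]


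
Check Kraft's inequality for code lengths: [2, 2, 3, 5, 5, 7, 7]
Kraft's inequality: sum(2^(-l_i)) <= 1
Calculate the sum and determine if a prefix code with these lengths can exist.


Sum = 2^(-2) + 2^(-2) + 2^(-3) + 2^(-5) + 2^(-5) + 2^(-7) + 2^(-7)
    = 0.25 + 0.25 + 0.125 + 0.03125 + 0.03125 + 0.0078125 + 0.0078125
    = 90/128 = 0.703125
Since 0.703125 <= 1, Kraft's inequality IS satisfied.
A prefix code with these lengths CAN exist.

Kraft sum = 0.703125. Satisfied.


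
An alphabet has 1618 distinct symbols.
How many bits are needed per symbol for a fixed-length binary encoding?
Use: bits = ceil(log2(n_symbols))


log2(1618) = 10.66
Bracket: 2^10 = 1024 < 1618 <= 2^11 = 2048
So ceil(log2(1618)) = 11

bits = ceil(log2(1618)) = ceil(10.66) = 11 bits


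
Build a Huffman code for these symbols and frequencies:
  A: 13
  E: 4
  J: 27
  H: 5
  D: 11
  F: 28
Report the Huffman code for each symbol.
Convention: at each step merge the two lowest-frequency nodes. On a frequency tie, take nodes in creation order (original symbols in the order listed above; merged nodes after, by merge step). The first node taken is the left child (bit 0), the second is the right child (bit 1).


Huffman tree construction:
Step 1: Merge E(4) + H(5) = 9
Step 2: Merge (E+H)(9) + D(11) = 20
Step 3: Merge A(13) + ((E+H)+D)(20) = 33
Step 4: Merge J(27) + F(28) = 55
Step 5: Merge (A+((E+H)+D))(33) + (J+F)(55) = 88
Read each symbol's code off the tree from the root (left child = 0, right child = 1).

Codes:
  A: 00 (length 2)
  E: 0100 (length 4)
  J: 10 (length 2)
  H: 0101 (length 4)
  D: 011 (length 3)
  F: 11 (length 2)
Average code length: 205/88 = 2.3295 bits/symbol


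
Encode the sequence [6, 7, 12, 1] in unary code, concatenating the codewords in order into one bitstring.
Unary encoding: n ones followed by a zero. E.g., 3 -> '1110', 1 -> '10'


Encode each number as n ones followed by a terminating 0:
  6 -> 1111110 (7 bits)
  7 -> 11111110 (8 bits)
  12 -> 1111111111110 (13 bits)
  1 -> 10 (2 bits)
Total length = 7 + 8 + 13 + 2 = 30 bits.

Unary([6, 7, 12, 1]) = 111111011111110111111111111010 (30 bits)


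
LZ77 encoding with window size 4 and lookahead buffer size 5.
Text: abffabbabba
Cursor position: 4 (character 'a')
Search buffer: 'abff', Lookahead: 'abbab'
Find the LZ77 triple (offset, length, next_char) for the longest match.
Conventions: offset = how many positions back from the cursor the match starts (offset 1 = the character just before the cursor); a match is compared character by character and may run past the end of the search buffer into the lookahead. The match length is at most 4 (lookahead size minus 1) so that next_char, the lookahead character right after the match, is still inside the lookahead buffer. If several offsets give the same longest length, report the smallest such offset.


Try each offset into the search buffer:
  offset=1 (pos 3, char 'f'): match length 0
  offset=2 (pos 2, char 'f'): match length 0
  offset=3 (pos 1, char 'b'): match length 0
  offset=4 (pos 0, char 'a'): match length 2
Longest match has length 2 at offset 4.
next_char = character at position 4 + 2 = 6 -> 'b'

Best match: offset=4, length=2 (matching 'ab' starting at position 0)
LZ77 triple: (4, 2, 'b')


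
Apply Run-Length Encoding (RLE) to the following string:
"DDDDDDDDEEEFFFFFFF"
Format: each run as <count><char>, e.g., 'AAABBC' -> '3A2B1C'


Scanning runs left to right:
  i=0: run of 'D' x 8 -> '8D'
  i=8: run of 'E' x 3 -> '3E'
  i=11: run of 'F' x 7 -> '7F'

RLE = 8D3E7F


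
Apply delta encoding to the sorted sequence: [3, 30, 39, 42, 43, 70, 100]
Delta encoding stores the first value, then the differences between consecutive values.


First value: 3
Deltas:
  30 - 3 = 27
  39 - 30 = 9
  42 - 39 = 3
  43 - 42 = 1
  70 - 43 = 27
  100 - 70 = 30


Delta encoded: [3, 27, 9, 3, 1, 27, 30]


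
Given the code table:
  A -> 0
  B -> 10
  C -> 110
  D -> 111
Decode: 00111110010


Decoding:
0 -> A
0 -> A
111 -> D
110 -> C
0 -> A
10 -> B


Result: AADCAB


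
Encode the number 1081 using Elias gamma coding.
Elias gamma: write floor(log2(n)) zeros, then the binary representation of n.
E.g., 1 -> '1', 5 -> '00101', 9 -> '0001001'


num_bits = floor(log2(1081)) + 1 = 11
leading_zeros = num_bits - 1 = 10
binary(1081) = 10000111001

Elias gamma(1081) = '0000000000' + '10000111001' = 000000000010000111001 (21 bits)


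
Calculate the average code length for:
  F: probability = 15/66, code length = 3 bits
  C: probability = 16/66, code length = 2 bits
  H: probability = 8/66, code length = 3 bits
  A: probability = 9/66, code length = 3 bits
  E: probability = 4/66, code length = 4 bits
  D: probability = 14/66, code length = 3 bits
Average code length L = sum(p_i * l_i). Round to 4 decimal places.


Weighted contributions p_i * l_i:
  F: (15/66) * 3 = 45/66
  C: (16/66) * 2 = 32/66
  H: (8/66) * 3 = 24/66
  A: (9/66) * 3 = 27/66
  E: (4/66) * 4 = 16/66
  D: (14/66) * 3 = 42/66
Sum = (45 + 32 + 24 + 27 + 16 + 42)/66 = 186/66

L = 186/66 = 2.8182 bits/symbol


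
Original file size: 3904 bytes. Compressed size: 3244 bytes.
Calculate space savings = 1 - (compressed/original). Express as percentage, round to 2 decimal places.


ratio = compressed/original = 3244/3904 = 0.830943
savings = 1 - ratio = 1 - 0.830943 = 0.169057
as a percentage: 0.169057 * 100 = 16.91%

Space savings = 1 - 3244/3904 = 16.91%


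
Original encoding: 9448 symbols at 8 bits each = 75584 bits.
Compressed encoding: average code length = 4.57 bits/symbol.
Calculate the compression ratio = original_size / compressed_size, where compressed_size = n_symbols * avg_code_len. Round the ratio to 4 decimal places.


original_size = n_symbols * orig_bits = 9448 * 8 = 75584 bits
compressed_size = n_symbols * avg_code_len = 9448 * 4.57 = 43177.36 bits
ratio = original_size / compressed_size = 75584 / 43177.36 = 1.7505

Compression ratio = 1.7505


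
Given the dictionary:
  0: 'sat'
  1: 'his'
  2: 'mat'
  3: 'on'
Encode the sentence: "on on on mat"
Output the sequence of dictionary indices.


Look up each word in the dictionary:
  'on' -> 3
  'on' -> 3
  'on' -> 3
  'mat' -> 2

Encoded: [3, 3, 3, 2]


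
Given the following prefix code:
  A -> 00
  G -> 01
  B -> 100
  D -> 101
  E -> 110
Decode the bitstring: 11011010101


Decoding step by step:
Bits 110 -> E
Bits 110 -> E
Bits 101 -> D
Bits 01 -> G


Decoded message: EEDG


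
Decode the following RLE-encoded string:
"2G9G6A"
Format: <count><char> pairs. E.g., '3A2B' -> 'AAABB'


Expanding each <count><char> pair:
  2G -> 'GG'
  9G -> 'GGGGGGGGG'
  6A -> 'AAAAAA'

Decoded = GGGGGGGGGGGAAAAAA


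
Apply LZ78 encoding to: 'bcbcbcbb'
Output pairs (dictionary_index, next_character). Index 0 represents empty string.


LZ78 encoding steps:
Dictionary: {0: ''}
Step 1: w='' (idx 0), next='b' -> output (0, 'b'), add 'b' as idx 1
Step 2: w='' (idx 0), next='c' -> output (0, 'c'), add 'c' as idx 2
Step 3: w='b' (idx 1), next='c' -> output (1, 'c'), add 'bc' as idx 3
Step 4: w='bc' (idx 3), next='b' -> output (3, 'b'), add 'bcb' as idx 4
Step 5: w='b' (idx 1), end of input -> output (1, '')


Encoded: [(0, 'b'), (0, 'c'), (1, 'c'), (3, 'b'), (1, '')]


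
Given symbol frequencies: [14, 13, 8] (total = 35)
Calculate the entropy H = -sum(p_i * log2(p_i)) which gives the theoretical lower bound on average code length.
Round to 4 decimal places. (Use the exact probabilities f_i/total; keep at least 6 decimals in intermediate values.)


Per-symbol terms -p_i * log2(p_i) with p_i = f_i/35:
  p = 14/35 = 0.400000: log2(p) = -1.321928, -p*log2(p) = 0.528771
  p = 13/35 = 0.371429: log2(p) = -1.428843, -p*log2(p) = 0.530713
  p = 8/35 = 0.228571: log2(p) = -2.129283, -p*log2(p) = 0.486693
H = 0.528771 + 0.530713 + 0.486693 = 1.546177

H = 1.5462 bits/symbol


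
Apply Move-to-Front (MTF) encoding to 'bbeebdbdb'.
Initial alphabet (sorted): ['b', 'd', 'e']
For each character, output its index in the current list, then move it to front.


MTF encoding:
'b': index 0 in ['b', 'd', 'e'] -> ['b', 'd', 'e']
'b': index 0 in ['b', 'd', 'e'] -> ['b', 'd', 'e']
'e': index 2 in ['b', 'd', 'e'] -> ['e', 'b', 'd']
'e': index 0 in ['e', 'b', 'd'] -> ['e', 'b', 'd']
'b': index 1 in ['e', 'b', 'd'] -> ['b', 'e', 'd']
'd': index 2 in ['b', 'e', 'd'] -> ['d', 'b', 'e']
'b': index 1 in ['d', 'b', 'e'] -> ['b', 'd', 'e']
'd': index 1 in ['b', 'd', 'e'] -> ['d', 'b', 'e']
'b': index 1 in ['d', 'b', 'e'] -> ['b', 'd', 'e']


Output: [0, 0, 2, 0, 1, 2, 1, 1, 1]


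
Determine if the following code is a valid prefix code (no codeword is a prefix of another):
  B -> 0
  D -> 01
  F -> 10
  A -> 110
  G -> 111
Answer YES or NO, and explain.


Checking each pair (does one codeword prefix another?):
  B='0' vs D='01': prefix -- VIOLATION

NO -- this is NOT a valid prefix code. B (0) is a prefix of D (01).


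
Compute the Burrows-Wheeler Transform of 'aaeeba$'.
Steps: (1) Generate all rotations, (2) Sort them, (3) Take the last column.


Rotations (sorted):
  0: $aaeeba -> last char: a
  1: a$aaeeb -> last char: b
  2: aaeeba$ -> last char: $
  3: aeeba$a -> last char: a
  4: ba$aaee -> last char: e
  5: eba$aae -> last char: e
  6: eeba$aa -> last char: a


BWT = ab$aeea


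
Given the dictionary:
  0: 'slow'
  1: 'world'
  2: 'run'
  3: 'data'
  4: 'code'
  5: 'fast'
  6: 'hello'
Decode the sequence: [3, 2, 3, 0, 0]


Look up each index in the dictionary:
  3 -> 'data'
  2 -> 'run'
  3 -> 'data'
  0 -> 'slow'
  0 -> 'slow'

Decoded: "data run data slow slow"


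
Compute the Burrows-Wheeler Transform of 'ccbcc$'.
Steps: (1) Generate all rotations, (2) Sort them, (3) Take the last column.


Rotations (sorted):
  0: $ccbcc -> last char: c
  1: bcc$cc -> last char: c
  2: c$ccbc -> last char: c
  3: cbcc$c -> last char: c
  4: cc$ccb -> last char: b
  5: ccbcc$ -> last char: $


BWT = ccccb$


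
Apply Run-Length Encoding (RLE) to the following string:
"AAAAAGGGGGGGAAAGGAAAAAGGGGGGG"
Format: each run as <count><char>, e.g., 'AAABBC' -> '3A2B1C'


Scanning runs left to right:
  i=0: run of 'A' x 5 -> '5A'
  i=5: run of 'G' x 7 -> '7G'
  i=12: run of 'A' x 3 -> '3A'
  i=15: run of 'G' x 2 -> '2G'
  i=17: run of 'A' x 5 -> '5A'
  i=22: run of 'G' x 7 -> '7G'

RLE = 5A7G3A2G5A7G


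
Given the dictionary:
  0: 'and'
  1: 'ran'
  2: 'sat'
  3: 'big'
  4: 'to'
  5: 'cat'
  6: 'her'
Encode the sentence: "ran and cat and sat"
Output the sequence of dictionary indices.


Look up each word in the dictionary:
  'ran' -> 1
  'and' -> 0
  'cat' -> 5
  'and' -> 0
  'sat' -> 2

Encoded: [1, 0, 5, 0, 2]


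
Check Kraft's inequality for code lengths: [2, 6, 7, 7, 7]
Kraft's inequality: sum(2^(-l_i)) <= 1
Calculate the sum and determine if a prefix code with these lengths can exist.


Sum = 2^(-2) + 2^(-6) + 2^(-7) + 2^(-7) + 2^(-7)
    = 0.25 + 0.015625 + 0.0078125 + 0.0078125 + 0.0078125
    = 37/128 = 0.2890625
Since 0.2890625 <= 1, Kraft's inequality IS satisfied.
A prefix code with these lengths CAN exist.

Kraft sum = 0.2890625. Satisfied.


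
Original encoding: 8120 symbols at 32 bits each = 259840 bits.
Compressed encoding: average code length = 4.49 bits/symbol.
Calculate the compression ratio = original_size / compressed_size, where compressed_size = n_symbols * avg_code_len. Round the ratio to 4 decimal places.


original_size = n_symbols * orig_bits = 8120 * 32 = 259840 bits
compressed_size = n_symbols * avg_code_len = 8120 * 4.49 = 36458.8 bits
ratio = original_size / compressed_size = 259840 / 36458.8 = 7.1269

Compression ratio = 7.1269


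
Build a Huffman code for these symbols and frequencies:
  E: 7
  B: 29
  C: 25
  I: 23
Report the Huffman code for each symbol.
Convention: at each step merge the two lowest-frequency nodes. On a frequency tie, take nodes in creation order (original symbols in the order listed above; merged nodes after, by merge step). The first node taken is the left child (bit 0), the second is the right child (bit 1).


Huffman tree construction:
Step 1: Merge E(7) + I(23) = 30
Step 2: Merge C(25) + B(29) = 54
Step 3: Merge (E+I)(30) + (C+B)(54) = 84
Read each symbol's code off the tree from the root (left child = 0, right child = 1).

Codes:
  E: 00 (length 2)
  B: 11 (length 2)
  C: 10 (length 2)
  I: 01 (length 2)
Average code length: 168/84 = 2.0000 bits/symbol


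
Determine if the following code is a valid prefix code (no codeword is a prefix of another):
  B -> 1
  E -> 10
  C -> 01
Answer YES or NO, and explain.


Checking each pair (does one codeword prefix another?):
  B='1' vs E='10': prefix -- VIOLATION

NO -- this is NOT a valid prefix code. B (1) is a prefix of E (10).


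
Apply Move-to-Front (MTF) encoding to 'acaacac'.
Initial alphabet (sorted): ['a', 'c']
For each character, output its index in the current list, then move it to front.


MTF encoding:
'a': index 0 in ['a', 'c'] -> ['a', 'c']
'c': index 1 in ['a', 'c'] -> ['c', 'a']
'a': index 1 in ['c', 'a'] -> ['a', 'c']
'a': index 0 in ['a', 'c'] -> ['a', 'c']
'c': index 1 in ['a', 'c'] -> ['c', 'a']
'a': index 1 in ['c', 'a'] -> ['a', 'c']
'c': index 1 in ['a', 'c'] -> ['c', 'a']


Output: [0, 1, 1, 0, 1, 1, 1]


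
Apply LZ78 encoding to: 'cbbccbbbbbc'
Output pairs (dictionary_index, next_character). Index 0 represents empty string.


LZ78 encoding steps:
Dictionary: {0: ''}
Step 1: w='' (idx 0), next='c' -> output (0, 'c'), add 'c' as idx 1
Step 2: w='' (idx 0), next='b' -> output (0, 'b'), add 'b' as idx 2
Step 3: w='b' (idx 2), next='c' -> output (2, 'c'), add 'bc' as idx 3
Step 4: w='c' (idx 1), next='b' -> output (1, 'b'), add 'cb' as idx 4
Step 5: w='b' (idx 2), next='b' -> output (2, 'b'), add 'bb' as idx 5
Step 6: w='bb' (idx 5), next='c' -> output (5, 'c'), add 'bbc' as idx 6


Encoded: [(0, 'c'), (0, 'b'), (2, 'c'), (1, 'b'), (2, 'b'), (5, 'c')]


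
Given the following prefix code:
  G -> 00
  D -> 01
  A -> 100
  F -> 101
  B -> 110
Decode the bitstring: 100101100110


Decoding step by step:
Bits 100 -> A
Bits 101 -> F
Bits 100 -> A
Bits 110 -> B


Decoded message: AFAB


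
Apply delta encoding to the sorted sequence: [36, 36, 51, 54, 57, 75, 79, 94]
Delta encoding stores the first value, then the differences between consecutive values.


First value: 36
Deltas:
  36 - 36 = 0
  51 - 36 = 15
  54 - 51 = 3
  57 - 54 = 3
  75 - 57 = 18
  79 - 75 = 4
  94 - 79 = 15


Delta encoded: [36, 0, 15, 3, 3, 18, 4, 15]


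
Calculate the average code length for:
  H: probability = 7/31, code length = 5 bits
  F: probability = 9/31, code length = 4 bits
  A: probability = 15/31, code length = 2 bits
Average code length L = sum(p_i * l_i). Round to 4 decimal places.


Weighted contributions p_i * l_i:
  H: (7/31) * 5 = 35/31
  F: (9/31) * 4 = 36/31
  A: (15/31) * 2 = 30/31
Sum = (35 + 36 + 30)/31 = 101/31

L = 101/31 = 3.2581 bits/symbol


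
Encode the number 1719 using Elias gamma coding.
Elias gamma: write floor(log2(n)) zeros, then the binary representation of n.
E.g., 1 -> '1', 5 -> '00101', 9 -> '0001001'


num_bits = floor(log2(1719)) + 1 = 11
leading_zeros = num_bits - 1 = 10
binary(1719) = 11010110111

Elias gamma(1719) = '0000000000' + '11010110111' = 000000000011010110111 (21 bits)


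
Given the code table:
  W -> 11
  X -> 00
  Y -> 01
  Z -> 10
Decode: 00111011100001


Decoding:
00 -> X
11 -> W
10 -> Z
11 -> W
10 -> Z
00 -> X
01 -> Y


Result: XWZWZXY


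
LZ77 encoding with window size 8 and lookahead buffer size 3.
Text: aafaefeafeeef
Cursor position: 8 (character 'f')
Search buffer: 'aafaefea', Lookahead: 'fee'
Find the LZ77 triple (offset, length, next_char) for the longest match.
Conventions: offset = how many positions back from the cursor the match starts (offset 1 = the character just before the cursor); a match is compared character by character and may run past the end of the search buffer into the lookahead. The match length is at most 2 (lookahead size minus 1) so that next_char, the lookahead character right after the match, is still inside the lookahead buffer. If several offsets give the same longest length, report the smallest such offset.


Try each offset into the search buffer:
  offset=1 (pos 7, char 'a'): match length 0
  offset=2 (pos 6, char 'e'): match length 0
  offset=3 (pos 5, char 'f'): match length 2
  offset=4 (pos 4, char 'e'): match length 0
  offset=5 (pos 3, char 'a'): match length 0
  offset=6 (pos 2, char 'f'): match length 1
  offset=7 (pos 1, char 'a'): match length 0
  offset=8 (pos 0, char 'a'): match length 0
Longest match has length 2 at offset 3.
next_char = character at position 8 + 2 = 10 -> 'e'

Best match: offset=3, length=2 (matching 'fe' starting at position 5)
LZ77 triple: (3, 2, 'e')


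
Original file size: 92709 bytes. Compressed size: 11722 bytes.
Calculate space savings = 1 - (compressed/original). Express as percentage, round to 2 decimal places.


ratio = compressed/original = 11722/92709 = 0.126439
savings = 1 - ratio = 1 - 0.126439 = 0.873561
as a percentage: 0.873561 * 100 = 87.36%

Space savings = 1 - 11722/92709 = 87.36%


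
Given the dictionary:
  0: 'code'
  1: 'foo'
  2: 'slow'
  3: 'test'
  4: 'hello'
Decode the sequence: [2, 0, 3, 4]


Look up each index in the dictionary:
  2 -> 'slow'
  0 -> 'code'
  3 -> 'test'
  4 -> 'hello'

Decoded: "slow code test hello"


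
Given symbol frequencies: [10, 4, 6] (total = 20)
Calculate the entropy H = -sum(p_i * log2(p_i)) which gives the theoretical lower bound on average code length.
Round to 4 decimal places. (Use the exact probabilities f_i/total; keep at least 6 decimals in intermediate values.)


Per-symbol terms -p_i * log2(p_i) with p_i = f_i/20:
  p = 10/20 = 0.500000: log2(p) = -1.000000, -p*log2(p) = 0.500000
  p = 4/20 = 0.200000: log2(p) = -2.321928, -p*log2(p) = 0.464386
  p = 6/20 = 0.300000: log2(p) = -1.736966, -p*log2(p) = 0.521090
H = 0.500000 + 0.464386 + 0.521090 = 1.485476

H = 1.4855 bits/symbol


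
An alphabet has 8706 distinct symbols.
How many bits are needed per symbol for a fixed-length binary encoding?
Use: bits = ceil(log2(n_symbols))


log2(8706) = 13.0878
Bracket: 2^13 = 8192 < 8706 <= 2^14 = 16384
So ceil(log2(8706)) = 14

bits = ceil(log2(8706)) = ceil(13.0878) = 14 bits


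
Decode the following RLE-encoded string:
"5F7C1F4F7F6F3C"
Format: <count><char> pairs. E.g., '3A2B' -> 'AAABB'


Expanding each <count><char> pair:
  5F -> 'FFFFF'
  7C -> 'CCCCCCC'
  1F -> 'F'
  4F -> 'FFFF'
  7F -> 'FFFFFFF'
  6F -> 'FFFFFF'
  3C -> 'CCC'

Decoded = FFFFFCCCCCCCFFFFFFFFFFFFFFFFFFCCC


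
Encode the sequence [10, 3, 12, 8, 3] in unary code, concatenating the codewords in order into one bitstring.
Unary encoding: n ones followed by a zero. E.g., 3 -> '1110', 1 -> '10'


Encode each number as n ones followed by a terminating 0:
  10 -> 11111111110 (11 bits)
  3 -> 1110 (4 bits)
  12 -> 1111111111110 (13 bits)
  8 -> 111111110 (9 bits)
  3 -> 1110 (4 bits)
Total length = 11 + 4 + 13 + 9 + 4 = 41 bits.

Unary([10, 3, 12, 8, 3]) = 11111111110111011111111111101111111101110 (41 bits)


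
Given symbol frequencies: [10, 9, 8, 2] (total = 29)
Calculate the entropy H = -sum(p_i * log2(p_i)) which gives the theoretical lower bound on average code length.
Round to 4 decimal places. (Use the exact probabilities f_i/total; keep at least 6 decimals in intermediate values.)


Per-symbol terms -p_i * log2(p_i) with p_i = f_i/29:
  p = 10/29 = 0.344828: log2(p) = -1.536053, -p*log2(p) = 0.529673
  p = 9/29 = 0.310345: log2(p) = -1.688056, -p*log2(p) = 0.523879
  p = 8/29 = 0.275862: log2(p) = -1.857981, -p*log2(p) = 0.512546
  p = 2/29 = 0.068966: log2(p) = -3.857981, -p*log2(p) = 0.266068
H = 0.529673 + 0.523879 + 0.512546 + 0.266068 = 1.832166

H = 1.8322 bits/symbol


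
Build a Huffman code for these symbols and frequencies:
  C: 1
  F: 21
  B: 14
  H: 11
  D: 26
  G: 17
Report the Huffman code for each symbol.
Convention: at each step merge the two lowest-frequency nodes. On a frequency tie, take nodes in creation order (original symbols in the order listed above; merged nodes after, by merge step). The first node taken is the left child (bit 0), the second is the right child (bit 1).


Huffman tree construction:
Step 1: Merge C(1) + H(11) = 12
Step 2: Merge (C+H)(12) + B(14) = 26
Step 3: Merge G(17) + F(21) = 38
Step 4: Merge D(26) + ((C+H)+B)(26) = 52
Step 5: Merge (G+F)(38) + (D+((C+H)+B))(52) = 90
Read each symbol's code off the tree from the root (left child = 0, right child = 1).

Codes:
  C: 1100 (length 4)
  F: 01 (length 2)
  B: 111 (length 3)
  H: 1101 (length 4)
  D: 10 (length 2)
  G: 00 (length 2)
Average code length: 218/90 = 2.4222 bits/symbol


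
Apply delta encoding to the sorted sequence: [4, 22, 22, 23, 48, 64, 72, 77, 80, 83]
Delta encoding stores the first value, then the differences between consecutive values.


First value: 4
Deltas:
  22 - 4 = 18
  22 - 22 = 0
  23 - 22 = 1
  48 - 23 = 25
  64 - 48 = 16
  72 - 64 = 8
  77 - 72 = 5
  80 - 77 = 3
  83 - 80 = 3


Delta encoded: [4, 18, 0, 1, 25, 16, 8, 5, 3, 3]


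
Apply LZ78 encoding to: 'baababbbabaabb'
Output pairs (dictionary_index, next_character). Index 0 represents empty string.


LZ78 encoding steps:
Dictionary: {0: ''}
Step 1: w='' (idx 0), next='b' -> output (0, 'b'), add 'b' as idx 1
Step 2: w='' (idx 0), next='a' -> output (0, 'a'), add 'a' as idx 2
Step 3: w='a' (idx 2), next='b' -> output (2, 'b'), add 'ab' as idx 3
Step 4: w='ab' (idx 3), next='b' -> output (3, 'b'), add 'abb' as idx 4
Step 5: w='b' (idx 1), next='a' -> output (1, 'a'), add 'ba' as idx 5
Step 6: w='ba' (idx 5), next='a' -> output (5, 'a'), add 'baa' as idx 6
Step 7: w='b' (idx 1), next='b' -> output (1, 'b'), add 'bb' as idx 7


Encoded: [(0, 'b'), (0, 'a'), (2, 'b'), (3, 'b'), (1, 'a'), (5, 'a'), (1, 'b')]


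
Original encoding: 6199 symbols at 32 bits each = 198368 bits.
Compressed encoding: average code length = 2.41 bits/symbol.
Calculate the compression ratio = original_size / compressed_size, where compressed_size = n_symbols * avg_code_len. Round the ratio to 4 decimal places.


original_size = n_symbols * orig_bits = 6199 * 32 = 198368 bits
compressed_size = n_symbols * avg_code_len = 6199 * 2.41 = 14939.59 bits
ratio = original_size / compressed_size = 198368 / 14939.59 = 13.278

Compression ratio = 13.278


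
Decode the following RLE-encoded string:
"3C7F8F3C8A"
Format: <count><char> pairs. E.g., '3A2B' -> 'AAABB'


Expanding each <count><char> pair:
  3C -> 'CCC'
  7F -> 'FFFFFFF'
  8F -> 'FFFFFFFF'
  3C -> 'CCC'
  8A -> 'AAAAAAAA'

Decoded = CCCFFFFFFFFFFFFFFFCCCAAAAAAAA


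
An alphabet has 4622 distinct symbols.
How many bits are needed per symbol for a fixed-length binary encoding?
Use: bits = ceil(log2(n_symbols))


log2(4622) = 12.1743
Bracket: 2^12 = 4096 < 4622 <= 2^13 = 8192
So ceil(log2(4622)) = 13

bits = ceil(log2(4622)) = ceil(12.1743) = 13 bits


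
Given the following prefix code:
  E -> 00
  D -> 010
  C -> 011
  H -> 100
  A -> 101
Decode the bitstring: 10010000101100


Decoding step by step:
Bits 100 -> H
Bits 100 -> H
Bits 00 -> E
Bits 101 -> A
Bits 100 -> H


Decoded message: HHEAH


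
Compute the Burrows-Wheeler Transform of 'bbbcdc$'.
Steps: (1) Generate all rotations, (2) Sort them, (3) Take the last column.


Rotations (sorted):
  0: $bbbcdc -> last char: c
  1: bbbcdc$ -> last char: $
  2: bbcdc$b -> last char: b
  3: bcdc$bb -> last char: b
  4: c$bbbcd -> last char: d
  5: cdc$bbb -> last char: b
  6: dc$bbbc -> last char: c


BWT = c$bbdbc


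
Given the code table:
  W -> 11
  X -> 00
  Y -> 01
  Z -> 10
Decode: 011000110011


Decoding:
01 -> Y
10 -> Z
00 -> X
11 -> W
00 -> X
11 -> W


Result: YZXWXW


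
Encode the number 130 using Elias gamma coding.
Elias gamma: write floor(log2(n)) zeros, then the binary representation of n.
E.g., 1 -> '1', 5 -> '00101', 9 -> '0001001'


num_bits = floor(log2(130)) + 1 = 8
leading_zeros = num_bits - 1 = 7
binary(130) = 10000010

Elias gamma(130) = '0000000' + '10000010' = 000000010000010 (15 bits)


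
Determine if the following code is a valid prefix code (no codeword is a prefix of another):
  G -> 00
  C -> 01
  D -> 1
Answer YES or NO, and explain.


Checking each pair (does one codeword prefix another?):
  G='00' vs C='01': no prefix
  G='00' vs D='1': no prefix
  C='01' vs G='00': no prefix
  C='01' vs D='1': no prefix
  D='1' vs G='00': no prefix
  D='1' vs C='01': no prefix
No violation found over all pairs.

YES -- this is a valid prefix code. No codeword is a prefix of any other codeword.


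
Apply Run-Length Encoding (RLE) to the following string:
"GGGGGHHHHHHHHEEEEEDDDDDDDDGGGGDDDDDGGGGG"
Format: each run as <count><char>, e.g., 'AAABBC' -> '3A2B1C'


Scanning runs left to right:
  i=0: run of 'G' x 5 -> '5G'
  i=5: run of 'H' x 8 -> '8H'
  i=13: run of 'E' x 5 -> '5E'
  i=18: run of 'D' x 8 -> '8D'
  i=26: run of 'G' x 4 -> '4G'
  i=30: run of 'D' x 5 -> '5D'
  i=35: run of 'G' x 5 -> '5G'

RLE = 5G8H5E8D4G5D5G


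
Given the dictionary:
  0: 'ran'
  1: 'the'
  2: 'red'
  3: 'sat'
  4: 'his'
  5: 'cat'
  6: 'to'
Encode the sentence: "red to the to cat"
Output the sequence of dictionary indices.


Look up each word in the dictionary:
  'red' -> 2
  'to' -> 6
  'the' -> 1
  'to' -> 6
  'cat' -> 5

Encoded: [2, 6, 1, 6, 5]


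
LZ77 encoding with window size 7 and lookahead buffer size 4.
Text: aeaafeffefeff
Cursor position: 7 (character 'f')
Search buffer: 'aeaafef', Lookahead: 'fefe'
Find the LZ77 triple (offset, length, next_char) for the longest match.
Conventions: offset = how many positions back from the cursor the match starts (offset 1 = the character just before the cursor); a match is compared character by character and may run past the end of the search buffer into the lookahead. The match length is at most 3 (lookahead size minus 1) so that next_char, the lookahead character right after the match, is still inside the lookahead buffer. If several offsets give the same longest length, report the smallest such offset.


Try each offset into the search buffer:
  offset=1 (pos 6, char 'f'): match length 1
  offset=2 (pos 5, char 'e'): match length 0
  offset=3 (pos 4, char 'f'): match length 3
  offset=4 (pos 3, char 'a'): match length 0
  offset=5 (pos 2, char 'a'): match length 0
  offset=6 (pos 1, char 'e'): match length 0
  offset=7 (pos 0, char 'a'): match length 0
Longest match has length 3 at offset 3.
next_char = character at position 7 + 3 = 10 -> 'e'

Best match: offset=3, length=3 (matching 'fef' starting at position 4)
LZ77 triple: (3, 3, 'e')


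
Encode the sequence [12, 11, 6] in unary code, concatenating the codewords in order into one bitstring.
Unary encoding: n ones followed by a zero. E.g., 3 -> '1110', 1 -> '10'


Encode each number as n ones followed by a terminating 0:
  12 -> 1111111111110 (13 bits)
  11 -> 111111111110 (12 bits)
  6 -> 1111110 (7 bits)
Total length = 13 + 12 + 7 = 32 bits.

Unary([12, 11, 6]) = 11111111111101111111111101111110 (32 bits)


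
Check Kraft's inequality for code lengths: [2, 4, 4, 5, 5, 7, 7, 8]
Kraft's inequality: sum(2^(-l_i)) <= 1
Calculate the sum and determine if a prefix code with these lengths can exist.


Sum = 2^(-2) + 2^(-4) + 2^(-4) + 2^(-5) + 2^(-5) + 2^(-7) + 2^(-7) + 2^(-8)
    = 0.25 + 0.0625 + 0.0625 + 0.03125 + 0.03125 + 0.0078125 + 0.0078125 + 0.00390625
    = 117/256 = 0.45703125
Since 0.45703125 <= 1, Kraft's inequality IS satisfied.
A prefix code with these lengths CAN exist.

Kraft sum = 0.45703125. Satisfied.


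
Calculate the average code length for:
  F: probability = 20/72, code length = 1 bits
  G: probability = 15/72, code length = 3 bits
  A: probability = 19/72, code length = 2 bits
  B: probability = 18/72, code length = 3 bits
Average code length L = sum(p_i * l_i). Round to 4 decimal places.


Weighted contributions p_i * l_i:
  F: (20/72) * 1 = 20/72
  G: (15/72) * 3 = 45/72
  A: (19/72) * 2 = 38/72
  B: (18/72) * 3 = 54/72
Sum = (20 + 45 + 38 + 54)/72 = 157/72

L = 157/72 = 2.1806 bits/symbol


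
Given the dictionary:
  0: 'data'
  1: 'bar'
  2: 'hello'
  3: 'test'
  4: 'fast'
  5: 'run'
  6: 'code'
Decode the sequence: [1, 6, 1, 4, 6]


Look up each index in the dictionary:
  1 -> 'bar'
  6 -> 'code'
  1 -> 'bar'
  4 -> 'fast'
  6 -> 'code'

Decoded: "bar code bar fast code"


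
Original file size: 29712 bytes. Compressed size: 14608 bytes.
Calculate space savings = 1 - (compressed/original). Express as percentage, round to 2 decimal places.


ratio = compressed/original = 14608/29712 = 0.491653
savings = 1 - ratio = 1 - 0.491653 = 0.508347
as a percentage: 0.508347 * 100 = 50.83%

Space savings = 1 - 14608/29712 = 50.83%


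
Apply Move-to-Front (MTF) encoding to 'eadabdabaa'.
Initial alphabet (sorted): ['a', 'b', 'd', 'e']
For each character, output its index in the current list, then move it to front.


MTF encoding:
'e': index 3 in ['a', 'b', 'd', 'e'] -> ['e', 'a', 'b', 'd']
'a': index 1 in ['e', 'a', 'b', 'd'] -> ['a', 'e', 'b', 'd']
'd': index 3 in ['a', 'e', 'b', 'd'] -> ['d', 'a', 'e', 'b']
'a': index 1 in ['d', 'a', 'e', 'b'] -> ['a', 'd', 'e', 'b']
'b': index 3 in ['a', 'd', 'e', 'b'] -> ['b', 'a', 'd', 'e']
'd': index 2 in ['b', 'a', 'd', 'e'] -> ['d', 'b', 'a', 'e']
'a': index 2 in ['d', 'b', 'a', 'e'] -> ['a', 'd', 'b', 'e']
'b': index 2 in ['a', 'd', 'b', 'e'] -> ['b', 'a', 'd', 'e']
'a': index 1 in ['b', 'a', 'd', 'e'] -> ['a', 'b', 'd', 'e']
'a': index 0 in ['a', 'b', 'd', 'e'] -> ['a', 'b', 'd', 'e']


Output: [3, 1, 3, 1, 3, 2, 2, 2, 1, 0]


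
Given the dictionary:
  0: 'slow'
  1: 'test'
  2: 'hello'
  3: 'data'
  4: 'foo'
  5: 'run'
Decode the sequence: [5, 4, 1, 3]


Look up each index in the dictionary:
  5 -> 'run'
  4 -> 'foo'
  1 -> 'test'
  3 -> 'data'

Decoded: "run foo test data"


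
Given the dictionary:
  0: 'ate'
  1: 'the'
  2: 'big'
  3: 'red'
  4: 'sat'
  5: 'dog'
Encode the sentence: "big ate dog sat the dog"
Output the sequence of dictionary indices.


Look up each word in the dictionary:
  'big' -> 2
  'ate' -> 0
  'dog' -> 5
  'sat' -> 4
  'the' -> 1
  'dog' -> 5

Encoded: [2, 0, 5, 4, 1, 5]


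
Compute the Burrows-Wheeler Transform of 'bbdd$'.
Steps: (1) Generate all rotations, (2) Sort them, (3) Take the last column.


Rotations (sorted):
  0: $bbdd -> last char: d
  1: bbdd$ -> last char: $
  2: bdd$b -> last char: b
  3: d$bbd -> last char: d
  4: dd$bb -> last char: b


BWT = d$bdb


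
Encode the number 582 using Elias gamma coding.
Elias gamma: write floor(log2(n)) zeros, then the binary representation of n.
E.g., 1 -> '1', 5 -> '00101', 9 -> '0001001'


num_bits = floor(log2(582)) + 1 = 10
leading_zeros = num_bits - 1 = 9
binary(582) = 1001000110

Elias gamma(582) = '000000000' + '1001000110' = 0000000001001000110 (19 bits)


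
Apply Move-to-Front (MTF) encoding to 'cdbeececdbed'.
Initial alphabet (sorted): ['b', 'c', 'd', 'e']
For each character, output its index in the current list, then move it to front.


MTF encoding:
'c': index 1 in ['b', 'c', 'd', 'e'] -> ['c', 'b', 'd', 'e']
'd': index 2 in ['c', 'b', 'd', 'e'] -> ['d', 'c', 'b', 'e']
'b': index 2 in ['d', 'c', 'b', 'e'] -> ['b', 'd', 'c', 'e']
'e': index 3 in ['b', 'd', 'c', 'e'] -> ['e', 'b', 'd', 'c']
'e': index 0 in ['e', 'b', 'd', 'c'] -> ['e', 'b', 'd', 'c']
'c': index 3 in ['e', 'b', 'd', 'c'] -> ['c', 'e', 'b', 'd']
'e': index 1 in ['c', 'e', 'b', 'd'] -> ['e', 'c', 'b', 'd']
'c': index 1 in ['e', 'c', 'b', 'd'] -> ['c', 'e', 'b', 'd']
'd': index 3 in ['c', 'e', 'b', 'd'] -> ['d', 'c', 'e', 'b']
'b': index 3 in ['d', 'c', 'e', 'b'] -> ['b', 'd', 'c', 'e']
'e': index 3 in ['b', 'd', 'c', 'e'] -> ['e', 'b', 'd', 'c']
'd': index 2 in ['e', 'b', 'd', 'c'] -> ['d', 'e', 'b', 'c']


Output: [1, 2, 2, 3, 0, 3, 1, 1, 3, 3, 3, 2]


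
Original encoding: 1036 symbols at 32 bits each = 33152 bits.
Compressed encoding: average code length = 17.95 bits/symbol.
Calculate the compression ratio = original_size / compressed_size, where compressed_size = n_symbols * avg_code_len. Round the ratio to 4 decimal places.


original_size = n_symbols * orig_bits = 1036 * 32 = 33152 bits
compressed_size = n_symbols * avg_code_len = 1036 * 17.95 = 18596.2 bits
ratio = original_size / compressed_size = 33152 / 18596.2 = 1.7827

Compression ratio = 1.7827


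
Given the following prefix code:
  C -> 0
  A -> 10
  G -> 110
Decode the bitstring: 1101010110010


Decoding step by step:
Bits 110 -> G
Bits 10 -> A
Bits 10 -> A
Bits 110 -> G
Bits 0 -> C
Bits 10 -> A


Decoded message: GAAGCA


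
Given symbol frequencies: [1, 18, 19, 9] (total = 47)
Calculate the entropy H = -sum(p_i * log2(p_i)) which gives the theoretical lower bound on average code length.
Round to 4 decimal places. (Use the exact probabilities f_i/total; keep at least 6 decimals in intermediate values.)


Per-symbol terms -p_i * log2(p_i) with p_i = f_i/47:
  p = 1/47 = 0.021277: log2(p) = -5.554589, -p*log2(p) = 0.118183
  p = 18/47 = 0.382979: log2(p) = -1.384664, -p*log2(p) = 0.530297
  p = 19/47 = 0.404255: log2(p) = -1.306661, -p*log2(p) = 0.528225
  p = 9/47 = 0.191489: log2(p) = -2.384664, -p*log2(p) = 0.456638
H = 0.118183 + 0.530297 + 0.528225 + 0.456638 = 1.633343

H = 1.6333 bits/symbol


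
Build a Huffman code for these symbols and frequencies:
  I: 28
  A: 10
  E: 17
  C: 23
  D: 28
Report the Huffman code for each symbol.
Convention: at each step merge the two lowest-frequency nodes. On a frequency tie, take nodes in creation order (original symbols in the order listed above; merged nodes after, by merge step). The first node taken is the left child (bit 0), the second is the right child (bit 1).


Huffman tree construction:
Step 1: Merge A(10) + E(17) = 27
Step 2: Merge C(23) + (A+E)(27) = 50
Step 3: Merge I(28) + D(28) = 56
Step 4: Merge (C+(A+E))(50) + (I+D)(56) = 106
Read each symbol's code off the tree from the root (left child = 0, right child = 1).

Codes:
  I: 10 (length 2)
  A: 010 (length 3)
  E: 011 (length 3)
  C: 00 (length 2)
  D: 11 (length 2)
Average code length: 239/106 = 2.2547 bits/symbol


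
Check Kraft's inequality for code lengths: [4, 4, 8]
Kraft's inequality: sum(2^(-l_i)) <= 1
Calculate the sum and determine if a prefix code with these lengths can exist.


Sum = 2^(-4) + 2^(-4) + 2^(-8)
    = 0.0625 + 0.0625 + 0.00390625
    = 33/256 = 0.12890625
Since 0.12890625 <= 1, Kraft's inequality IS satisfied.
A prefix code with these lengths CAN exist.

Kraft sum = 0.12890625. Satisfied.
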